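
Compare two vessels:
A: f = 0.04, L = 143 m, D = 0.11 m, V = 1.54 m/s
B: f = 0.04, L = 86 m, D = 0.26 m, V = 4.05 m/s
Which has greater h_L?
h_L(A) = 6.286 m, h_L(B) = 11.06 m. Answer: B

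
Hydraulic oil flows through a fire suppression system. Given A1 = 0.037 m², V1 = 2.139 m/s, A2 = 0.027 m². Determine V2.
Formula: V_2 = \frac{A_1 V_1}{A_2}
V2 = 0.037·2.139/0.027 = 2.931 m/s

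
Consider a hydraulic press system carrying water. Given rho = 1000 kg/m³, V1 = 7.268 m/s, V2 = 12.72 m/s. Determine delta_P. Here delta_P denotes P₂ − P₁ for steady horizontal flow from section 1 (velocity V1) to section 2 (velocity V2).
Formula: \Delta P = \frac{1}{2} \rho (V_1^2 - V_2^2)
delta_P = 0.5·1000·(7.268² − 12.72²)/1000 = -54.49 kPa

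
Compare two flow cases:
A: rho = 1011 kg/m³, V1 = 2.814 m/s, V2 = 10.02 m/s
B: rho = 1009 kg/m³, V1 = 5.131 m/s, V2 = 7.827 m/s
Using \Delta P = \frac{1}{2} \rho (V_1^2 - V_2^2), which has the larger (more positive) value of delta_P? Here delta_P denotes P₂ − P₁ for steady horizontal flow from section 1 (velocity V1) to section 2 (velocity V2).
delta_P(A) = -46.75 kPa, delta_P(B) = -17.62 kPa. Answer: B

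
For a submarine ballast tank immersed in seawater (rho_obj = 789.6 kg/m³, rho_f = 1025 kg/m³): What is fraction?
Formula: f_{sub} = \frac{\rho_{obj}}{\rho_f}
fraction = 789.6/1025 = 0.7703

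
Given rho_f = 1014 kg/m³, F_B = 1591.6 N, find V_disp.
Formula: F_B = \rho_f g V_{disp}
Substituting knowns: 1591.6 = 1014·9.81·V_disp
Solving for V_disp: V_disp = 1591.6/(1014·9.81) = 0.16 m³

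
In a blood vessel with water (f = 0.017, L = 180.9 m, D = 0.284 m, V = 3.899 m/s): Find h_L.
Formula: h_L = f \frac{L}{D} \frac{V^2}{2g}
h_L = 0.017·(180.9/0.284)·3.899²/(2·9.81) = 8.39 m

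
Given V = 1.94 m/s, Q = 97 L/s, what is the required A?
Formula: Q = A V
Substituting knowns: 97 = A·1.94·1000
Solving for A: A = (97/1000)/1.94 = 0.05 m²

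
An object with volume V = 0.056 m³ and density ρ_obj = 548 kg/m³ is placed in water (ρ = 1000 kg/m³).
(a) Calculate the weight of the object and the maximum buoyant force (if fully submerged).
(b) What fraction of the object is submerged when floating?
(a) W=rho_obj*g*V=548*9.81*0.056=301.0 N; F_B(max)=rho*g*V=1000*9.81*0.056=549.4 N
(b) Floating fraction=rho_obj/rho=548/1000=0.548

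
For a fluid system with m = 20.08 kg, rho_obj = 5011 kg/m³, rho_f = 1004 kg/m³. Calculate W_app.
Formula: W_{app} = mg\left(1 - \frac{\rho_f}{\rho_{obj}}\right)
W_app = 20.08·9.81·(1 − 1004/5011) = 157.5 N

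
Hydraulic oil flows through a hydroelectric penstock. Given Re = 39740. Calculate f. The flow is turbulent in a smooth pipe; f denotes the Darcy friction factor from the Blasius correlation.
Formula: f = \frac{0.316}{Re^{0.25}}
f = 0.316/39740^0.25 = 0.02238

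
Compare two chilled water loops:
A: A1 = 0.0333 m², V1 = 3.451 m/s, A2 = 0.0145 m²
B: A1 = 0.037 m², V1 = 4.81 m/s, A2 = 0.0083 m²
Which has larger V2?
V2(A) = 7.925 m/s, V2(B) = 21.44 m/s. Answer: B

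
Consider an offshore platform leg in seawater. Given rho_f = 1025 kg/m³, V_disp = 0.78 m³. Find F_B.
Formula: F_B = \rho_f g V_{disp}
F_B = 1025·9.81·0.78 = 7843 N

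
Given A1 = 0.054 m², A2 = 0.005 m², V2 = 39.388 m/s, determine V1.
Formula: V_2 = \frac{A_1 V_1}{A_2}
Substituting knowns: 39.388 = 0.054·V1/0.005
Solving for V1: V1 = 39.388·0.005/0.054 = 3.647 m/s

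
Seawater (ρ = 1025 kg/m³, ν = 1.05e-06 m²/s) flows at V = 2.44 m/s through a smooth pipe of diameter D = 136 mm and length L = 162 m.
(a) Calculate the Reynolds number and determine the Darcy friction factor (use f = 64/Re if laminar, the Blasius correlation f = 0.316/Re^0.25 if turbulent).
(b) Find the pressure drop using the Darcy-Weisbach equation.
(a) Re = V·D/ν = 2.44·0.136/1.05e-06 = 316040 → turbulent (Re > 4000); f = 0.316/Re^0.25 = 0.316/316040^0.25 = 0.013328 (Blasius is strictly valid for Re ≲ 1e5; used here as the smooth-pipe estimate the problem specifies)
(b) Darcy-Weisbach: ΔP = f·(L/D)·½ρV²/1000 = 0.013328·(162/0.136)·½·1025·2.44²/1000 = 48.44 kPa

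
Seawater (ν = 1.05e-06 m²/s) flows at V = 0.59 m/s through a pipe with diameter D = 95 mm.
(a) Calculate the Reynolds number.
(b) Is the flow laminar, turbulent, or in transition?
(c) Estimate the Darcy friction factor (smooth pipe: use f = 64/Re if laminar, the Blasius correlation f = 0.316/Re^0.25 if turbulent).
(a) Re = V·D/ν = 0.59·0.095/1.05e-06 = 53381
(b) Flow regime: turbulent (Re > 4000)
(c) Friction factor: f = 0.316/Re^0.25 = 0.316/53381^0.25 = 0.02079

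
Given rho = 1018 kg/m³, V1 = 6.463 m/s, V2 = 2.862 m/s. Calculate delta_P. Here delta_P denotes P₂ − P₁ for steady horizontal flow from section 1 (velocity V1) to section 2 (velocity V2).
Formula: \Delta P = \frac{1}{2} \rho (V_1^2 - V_2^2)
delta_P = 0.5·1018·(6.463² − 2.862²)/1000 = 17.09 kPa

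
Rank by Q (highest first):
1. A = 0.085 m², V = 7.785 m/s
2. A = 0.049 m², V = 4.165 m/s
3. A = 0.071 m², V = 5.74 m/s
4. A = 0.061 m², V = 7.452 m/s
Case 1: Q = 661.7 L/s
Case 2: Q = 204.1 L/s
Case 3: Q = 407.5 L/s
Case 4: Q = 454.6 L/s
Ranking (highest first): 1, 4, 3, 2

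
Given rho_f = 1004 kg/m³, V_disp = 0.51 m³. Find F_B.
Formula: F_B = \rho_f g V_{disp}
F_B = 1004·9.81·0.51 = 5023 N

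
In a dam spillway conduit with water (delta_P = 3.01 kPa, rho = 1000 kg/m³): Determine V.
Formula: V = \sqrt{\frac{2 \Delta P}{\rho}}
V = √(2·(3.01·1000)/1000) = 2.454 m/s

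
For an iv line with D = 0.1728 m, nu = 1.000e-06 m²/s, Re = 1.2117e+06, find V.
Formula: Re = \frac{V D}{\nu}
Substituting knowns: 1.2117e+06 = V·0.1728/1.000e-06
Solving for V: V = 1.2117e+06·1.000e-06/0.1728 = 7.012 m/s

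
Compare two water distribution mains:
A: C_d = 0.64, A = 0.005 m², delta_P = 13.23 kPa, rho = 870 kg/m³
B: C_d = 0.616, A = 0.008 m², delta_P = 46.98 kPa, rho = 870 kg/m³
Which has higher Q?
Q(A) = 17.65 L/s, Q(B) = 51.21 L/s. Answer: B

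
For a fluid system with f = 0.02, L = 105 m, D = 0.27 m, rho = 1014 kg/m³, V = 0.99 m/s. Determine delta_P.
Formula: \Delta P = f \frac{L}{D} \frac{\rho V^2}{2}
delta_P = 0.02·(105/0.27)·0.5·1014·0.99²/1000 = 3.865 kPa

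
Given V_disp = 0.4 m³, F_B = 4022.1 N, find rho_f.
Formula: F_B = \rho_f g V_{disp}
Substituting knowns: 4022.1 = rho_f·9.81·0.4
Solving for rho_f: rho_f = 4022.1/(9.81·0.4) = 1025 kg/m³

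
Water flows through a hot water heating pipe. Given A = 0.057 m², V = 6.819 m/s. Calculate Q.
Formula: Q = A V
Q = 0.057·6.819·1000 = 388.7 L/s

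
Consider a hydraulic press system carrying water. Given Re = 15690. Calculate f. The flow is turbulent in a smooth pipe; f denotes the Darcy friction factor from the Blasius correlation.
Formula: f = \frac{0.316}{Re^{0.25}}
f = 0.316/15690^0.25 = 0.02823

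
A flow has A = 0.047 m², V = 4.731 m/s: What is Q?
Formula: Q = A V
Q = 0.047·4.731·1000 = 222.4 L/s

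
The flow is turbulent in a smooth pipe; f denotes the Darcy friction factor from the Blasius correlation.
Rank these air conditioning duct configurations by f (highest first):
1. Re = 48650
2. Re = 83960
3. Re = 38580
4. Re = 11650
Case 1: f = 0.02128
Case 2: f = 0.01856
Case 3: f = 0.02255
Case 4: f = 0.03042
Ranking (highest first): 4, 3, 1, 2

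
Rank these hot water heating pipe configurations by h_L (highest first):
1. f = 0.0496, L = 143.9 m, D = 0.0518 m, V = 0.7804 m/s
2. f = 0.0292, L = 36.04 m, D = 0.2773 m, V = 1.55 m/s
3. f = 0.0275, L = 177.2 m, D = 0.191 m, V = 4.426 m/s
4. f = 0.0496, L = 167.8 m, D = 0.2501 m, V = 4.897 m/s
Case 1: h_L = 4.277 m
Case 2: h_L = 0.4647 m
Case 3: h_L = 25.47 m
Case 4: h_L = 40.67 m
Ranking (highest first): 4, 3, 1, 2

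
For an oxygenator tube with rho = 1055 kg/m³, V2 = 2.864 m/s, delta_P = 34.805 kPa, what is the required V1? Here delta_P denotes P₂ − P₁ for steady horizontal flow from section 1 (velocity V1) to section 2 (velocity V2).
Formula: \Delta P = \frac{1}{2} \rho (V_1^2 - V_2^2)
Substituting knowns: 34.805 = 0.5·1055·(V1² − 2.864²)/1000
Solving for V1: V1 = √(2.864² + 2·(34.805·1000)/1055) = 8.613 m/s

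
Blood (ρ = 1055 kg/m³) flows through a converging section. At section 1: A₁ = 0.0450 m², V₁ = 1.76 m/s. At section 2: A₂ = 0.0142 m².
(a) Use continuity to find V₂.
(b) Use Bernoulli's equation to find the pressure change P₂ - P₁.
(a) Continuity: A₁V₁=A₂V₂ -> V₂=A₁V₁/A₂=0.0450*1.76/0.0142=5.58 m/s
(b) Bernoulli: P₂-P₁=0.5*rho*(V₁^2-V₂^2)/1000=0.5*1055*(1.76^2-5.58^2)/1000=-14.79 kPa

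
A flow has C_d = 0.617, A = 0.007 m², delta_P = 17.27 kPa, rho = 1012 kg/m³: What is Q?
Formula: Q = C_d A \sqrt{\frac{2 \Delta P}{\rho}}
Q = 0.617·0.007·√(2·(17.27·1000)/1012)·1000 = 25.23 L/s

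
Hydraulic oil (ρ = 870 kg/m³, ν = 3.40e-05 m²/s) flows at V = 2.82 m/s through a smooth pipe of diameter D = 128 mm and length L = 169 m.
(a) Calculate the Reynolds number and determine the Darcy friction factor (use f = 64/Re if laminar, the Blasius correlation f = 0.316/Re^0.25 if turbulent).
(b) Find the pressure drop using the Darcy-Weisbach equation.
(a) Re = V·D/ν = 2.82·0.128/3.40e-05 = 10616 → turbulent (Re > 4000); f = 0.316/Re^0.25 = 0.316/10616^0.25 = 0.031131
(b) Darcy-Weisbach: ΔP = f·(L/D)·½ρV²/1000 = 0.031131·(169/0.128)·½·870·2.82²/1000 = 142.2 kPa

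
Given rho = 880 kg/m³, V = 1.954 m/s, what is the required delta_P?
Formula: V = \sqrt{\frac{2 \Delta P}{\rho}}
Substituting knowns: 1.954 = √(2·(delta_P·1000)/880)
Solving for delta_P: delta_P = 1.954²·880/2/1000 = 1.68 kPa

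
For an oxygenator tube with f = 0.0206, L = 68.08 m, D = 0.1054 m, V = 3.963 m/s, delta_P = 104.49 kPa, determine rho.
Formula: \Delta P = f \frac{L}{D} \frac{\rho V^2}{2}
Substituting knowns: 104.49 = 0.0206·(68.08/0.1054)·0.5·rho·3.963²/1000
Solving for rho: rho = (104.49·1000)/(0.0206·(68.08/0.1054)·0.5·3.963²) = 1000 kg/m³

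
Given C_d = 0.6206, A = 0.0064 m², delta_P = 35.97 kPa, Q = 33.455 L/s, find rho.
Formula: Q = C_d A \sqrt{\frac{2 \Delta P}{\rho}}
Substituting knowns: 33.455 = 0.6206·0.0064·√(2·(35.97·1000)/rho)·1000
Solving for rho: rho = 2·(35.97·1000)/((33.455/1000)/(0.6206·0.0064))² = 1014 kg/m³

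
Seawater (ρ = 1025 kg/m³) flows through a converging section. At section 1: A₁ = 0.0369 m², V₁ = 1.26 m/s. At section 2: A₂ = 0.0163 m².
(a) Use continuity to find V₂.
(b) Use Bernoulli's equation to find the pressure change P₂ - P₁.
(a) Continuity: A₁V₁=A₂V₂ -> V₂=A₁V₁/A₂=0.0369*1.26/0.0163=2.85 m/s
(b) Bernoulli: P₂-P₁=0.5*rho*(V₁^2-V₂^2)/1000=0.5*1025*(1.26^2-2.85^2)/1000=-3.349 kPa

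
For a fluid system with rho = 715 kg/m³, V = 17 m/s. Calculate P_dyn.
Formula: P_{dyn} = \frac{1}{2} \rho V^2
P_dyn = 0.5·715·17²/1000 = 103.3 kPa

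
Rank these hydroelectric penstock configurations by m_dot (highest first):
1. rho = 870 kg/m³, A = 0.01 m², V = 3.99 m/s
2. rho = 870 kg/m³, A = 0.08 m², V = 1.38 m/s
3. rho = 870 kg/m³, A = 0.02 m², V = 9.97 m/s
Case 1: m_dot = 34.71 kg/s
Case 2: m_dot = 96.05 kg/s
Case 3: m_dot = 173.5 kg/s
Ranking (highest first): 3, 2, 1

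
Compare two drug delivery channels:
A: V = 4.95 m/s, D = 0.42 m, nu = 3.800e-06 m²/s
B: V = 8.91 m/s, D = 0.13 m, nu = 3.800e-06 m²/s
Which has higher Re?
Re(A) = 547105, Re(B) = 304816. Answer: A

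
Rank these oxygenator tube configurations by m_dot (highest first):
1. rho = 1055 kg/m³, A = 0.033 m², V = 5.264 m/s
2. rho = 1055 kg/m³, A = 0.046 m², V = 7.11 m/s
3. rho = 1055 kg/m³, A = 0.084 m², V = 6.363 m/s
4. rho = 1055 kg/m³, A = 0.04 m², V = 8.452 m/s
Case 1: m_dot = 183.3 kg/s
Case 2: m_dot = 345 kg/s
Case 3: m_dot = 563.9 kg/s
Case 4: m_dot = 356.7 kg/s
Ranking (highest first): 3, 4, 2, 1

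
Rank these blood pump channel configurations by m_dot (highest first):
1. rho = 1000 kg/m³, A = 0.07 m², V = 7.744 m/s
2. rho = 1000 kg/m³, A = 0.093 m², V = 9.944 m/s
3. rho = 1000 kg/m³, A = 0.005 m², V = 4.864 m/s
Case 1: m_dot = 542.1 kg/s
Case 2: m_dot = 924.8 kg/s
Case 3: m_dot = 24.32 kg/s
Ranking (highest first): 2, 1, 3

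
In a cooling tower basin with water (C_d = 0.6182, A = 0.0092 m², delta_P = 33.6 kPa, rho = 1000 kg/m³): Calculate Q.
Formula: Q = C_d A \sqrt{\frac{2 \Delta P}{\rho}}
Q = 0.6182·0.0092·√(2·(33.6·1000)/1000)·1000 = 46.62 L/s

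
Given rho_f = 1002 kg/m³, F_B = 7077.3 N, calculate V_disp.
Formula: F_B = \rho_f g V_{disp}
Substituting knowns: 7077.3 = 1002·9.81·V_disp
Solving for V_disp: V_disp = 7077.3/(1002·9.81) = 0.72 m³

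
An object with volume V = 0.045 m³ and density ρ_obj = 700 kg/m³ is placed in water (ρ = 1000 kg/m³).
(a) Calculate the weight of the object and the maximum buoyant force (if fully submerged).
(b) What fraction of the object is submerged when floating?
(a) W=rho_obj*g*V=700*9.81*0.045=309.0 N; F_B(max)=rho*g*V=1000*9.81*0.045=441.4 N
(b) Floating fraction=rho_obj/rho=700/1000=0.700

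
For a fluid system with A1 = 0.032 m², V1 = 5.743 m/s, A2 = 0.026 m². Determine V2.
Formula: V_2 = \frac{A_1 V_1}{A_2}
V2 = 0.032·5.743/0.026 = 7.068 m/s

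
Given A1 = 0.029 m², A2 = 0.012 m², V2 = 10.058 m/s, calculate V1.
Formula: V_2 = \frac{A_1 V_1}{A_2}
Substituting knowns: 10.058 = 0.029·V1/0.012
Solving for V1: V1 = 10.058·0.012/0.029 = 4.162 m/s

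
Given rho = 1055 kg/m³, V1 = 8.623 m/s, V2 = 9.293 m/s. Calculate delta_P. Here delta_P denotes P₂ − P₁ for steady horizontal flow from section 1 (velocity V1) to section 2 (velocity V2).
Formula: \Delta P = \frac{1}{2} \rho (V_1^2 - V_2^2)
delta_P = 0.5·1055·(8.623² − 9.293²)/1000 = -6.332 kPa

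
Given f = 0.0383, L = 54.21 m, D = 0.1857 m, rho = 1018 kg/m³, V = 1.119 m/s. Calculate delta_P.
Formula: \Delta P = f \frac{L}{D} \frac{\rho V^2}{2}
delta_P = 0.0383·(54.21/0.1857)·0.5·1018·1.119²/1000 = 7.126 kPa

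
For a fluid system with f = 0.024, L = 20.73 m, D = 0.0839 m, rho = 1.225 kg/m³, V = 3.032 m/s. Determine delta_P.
Formula: \Delta P = f \frac{L}{D} \frac{\rho V^2}{2}
delta_P = 0.024·(20.73/0.0839)·0.5·1.225·3.032²/1000 = 0.03339 kPa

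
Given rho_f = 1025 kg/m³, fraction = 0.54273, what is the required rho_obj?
Formula: f_{sub} = \frac{\rho_{obj}}{\rho_f}
Substituting knowns: 0.54273 = rho_obj/1025
Solving for rho_obj: rho_obj = 0.54273·1025 = 556.3 kg/m³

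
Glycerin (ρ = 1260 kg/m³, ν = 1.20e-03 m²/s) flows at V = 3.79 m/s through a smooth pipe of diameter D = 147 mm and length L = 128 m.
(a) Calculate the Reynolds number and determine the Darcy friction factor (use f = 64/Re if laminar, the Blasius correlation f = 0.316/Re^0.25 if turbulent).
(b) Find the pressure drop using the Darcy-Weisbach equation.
(a) Re = V·D/ν = 3.79·0.147/1.20e-03 = 464.28 → laminar (Re < 2300); f = 64/Re = 64/464.28 = 0.13785
(b) Darcy-Weisbach: ΔP = f·(L/D)·½ρV²/1000 = 0.13785·(128/0.147)·½·1260·3.79²/1000 = 1086 kPa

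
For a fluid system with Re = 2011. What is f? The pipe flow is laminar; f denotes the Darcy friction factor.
Formula: f = \frac{64}{Re}
f = 64/2011 = 0.03182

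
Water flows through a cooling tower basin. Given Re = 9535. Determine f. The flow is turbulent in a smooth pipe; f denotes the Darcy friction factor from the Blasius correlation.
Formula: f = \frac{0.316}{Re^{0.25}}
f = 0.316/9535^0.25 = 0.03198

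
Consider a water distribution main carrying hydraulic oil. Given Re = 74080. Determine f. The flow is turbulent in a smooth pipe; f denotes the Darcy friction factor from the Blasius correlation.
Formula: f = \frac{0.316}{Re^{0.25}}
f = 0.316/74080^0.25 = 0.01915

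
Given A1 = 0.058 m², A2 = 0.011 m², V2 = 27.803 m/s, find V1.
Formula: V_2 = \frac{A_1 V_1}{A_2}
Substituting knowns: 27.803 = 0.058·V1/0.011
Solving for V1: V1 = 27.803·0.011/0.058 = 5.273 m/s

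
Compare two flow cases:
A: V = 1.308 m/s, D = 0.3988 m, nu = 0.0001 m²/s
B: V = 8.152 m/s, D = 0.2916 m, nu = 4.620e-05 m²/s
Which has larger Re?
Re(A) = 5216, Re(B) = 51453. Answer: B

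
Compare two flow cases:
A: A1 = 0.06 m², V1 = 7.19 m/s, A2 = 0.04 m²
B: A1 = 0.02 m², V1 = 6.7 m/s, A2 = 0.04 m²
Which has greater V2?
V2(A) = 10.79 m/s, V2(B) = 3.35 m/s. Answer: A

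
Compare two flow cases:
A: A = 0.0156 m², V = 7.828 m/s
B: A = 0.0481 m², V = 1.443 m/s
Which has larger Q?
Q(A) = 122.1 L/s, Q(B) = 69.41 L/s. Answer: A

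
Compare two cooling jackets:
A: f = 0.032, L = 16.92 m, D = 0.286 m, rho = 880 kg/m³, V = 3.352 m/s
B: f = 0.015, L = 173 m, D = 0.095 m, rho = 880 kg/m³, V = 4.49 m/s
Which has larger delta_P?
delta_P(A) = 9.359 kPa, delta_P(B) = 242.3 kPa. Answer: B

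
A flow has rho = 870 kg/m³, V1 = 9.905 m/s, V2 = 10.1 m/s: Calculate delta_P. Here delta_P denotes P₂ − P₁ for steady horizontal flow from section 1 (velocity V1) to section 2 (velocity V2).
Formula: \Delta P = \frac{1}{2} \rho (V_1^2 - V_2^2)
delta_P = 0.5·870·(9.905² − 10.1²)/1000 = -1.697 kPa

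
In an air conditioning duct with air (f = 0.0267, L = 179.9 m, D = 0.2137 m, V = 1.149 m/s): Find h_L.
Formula: h_L = f \frac{L}{D} \frac{V^2}{2g}
h_L = 0.0267·(179.9/0.2137)·1.149²/(2·9.81) = 1.512 m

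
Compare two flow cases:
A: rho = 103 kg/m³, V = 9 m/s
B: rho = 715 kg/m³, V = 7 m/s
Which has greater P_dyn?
P_dyn(A) = 4.171 kPa, P_dyn(B) = 17.52 kPa. Answer: B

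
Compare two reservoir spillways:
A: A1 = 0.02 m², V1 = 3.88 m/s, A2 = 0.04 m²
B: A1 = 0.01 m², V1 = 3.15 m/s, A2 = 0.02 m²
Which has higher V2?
V2(A) = 1.94 m/s, V2(B) = 1.575 m/s. Answer: A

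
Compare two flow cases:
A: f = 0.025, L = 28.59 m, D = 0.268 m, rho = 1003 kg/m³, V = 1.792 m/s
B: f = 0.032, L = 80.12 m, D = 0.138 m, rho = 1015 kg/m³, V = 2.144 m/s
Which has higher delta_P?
delta_P(A) = 4.295 kPa, delta_P(B) = 43.34 kPa. Answer: B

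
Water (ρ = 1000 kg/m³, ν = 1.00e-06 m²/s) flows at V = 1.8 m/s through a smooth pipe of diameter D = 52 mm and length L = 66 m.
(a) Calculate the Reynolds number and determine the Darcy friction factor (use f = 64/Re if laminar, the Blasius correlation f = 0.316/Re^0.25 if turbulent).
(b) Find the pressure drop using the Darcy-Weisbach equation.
(a) Re = V·D/ν = 1.8·0.052/1.00e-06 = 93600 → turbulent (Re > 4000); f = 0.316/Re^0.25 = 0.316/93600^0.25 = 0.018066
(b) Darcy-Weisbach: ΔP = f·(L/D)·½ρV²/1000 = 0.018066·(66/0.052)·½·1000·1.8²/1000 = 37.15 kPa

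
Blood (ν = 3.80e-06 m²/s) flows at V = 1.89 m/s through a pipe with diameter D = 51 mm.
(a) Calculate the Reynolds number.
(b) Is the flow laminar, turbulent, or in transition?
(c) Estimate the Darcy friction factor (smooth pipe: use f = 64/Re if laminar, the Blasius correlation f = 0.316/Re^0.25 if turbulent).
(a) Re = V·D/ν = 1.89·0.051/3.80e-06 = 25366
(b) Flow regime: turbulent (Re > 4000)
(c) Friction factor: f = 0.316/Re^0.25 = 0.316/25366^0.25 = 0.02504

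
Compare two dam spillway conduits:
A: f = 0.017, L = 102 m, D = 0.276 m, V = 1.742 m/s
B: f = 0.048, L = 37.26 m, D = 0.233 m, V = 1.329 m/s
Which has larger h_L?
h_L(A) = 0.9717 m, h_L(B) = 0.691 m. Answer: A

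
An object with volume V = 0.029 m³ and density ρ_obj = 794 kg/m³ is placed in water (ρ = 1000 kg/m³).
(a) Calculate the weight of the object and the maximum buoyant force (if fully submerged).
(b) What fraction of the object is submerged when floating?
(a) W=rho_obj*g*V=794*9.81*0.029=225.9 N; F_B(max)=rho*g*V=1000*9.81*0.029=284.5 N
(b) Floating fraction=rho_obj/rho=794/1000=0.794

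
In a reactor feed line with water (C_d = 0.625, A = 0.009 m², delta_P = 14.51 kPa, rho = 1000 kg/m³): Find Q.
Formula: Q = C_d A \sqrt{\frac{2 \Delta P}{\rho}}
Q = 0.625·0.009·√(2·(14.51·1000)/1000)·1000 = 30.3 L/s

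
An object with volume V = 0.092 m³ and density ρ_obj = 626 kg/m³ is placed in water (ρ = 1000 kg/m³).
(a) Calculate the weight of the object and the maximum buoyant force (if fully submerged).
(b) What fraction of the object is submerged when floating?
(a) W=rho_obj*g*V=626*9.81*0.092=565.0 N; F_B(max)=rho*g*V=1000*9.81*0.092=902.5 N
(b) Floating fraction=rho_obj/rho=626/1000=0.626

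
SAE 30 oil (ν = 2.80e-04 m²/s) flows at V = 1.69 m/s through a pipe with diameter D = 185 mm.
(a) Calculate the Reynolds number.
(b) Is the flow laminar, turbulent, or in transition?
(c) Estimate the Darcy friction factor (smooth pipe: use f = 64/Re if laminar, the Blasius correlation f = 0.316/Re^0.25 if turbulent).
(a) Re = V·D/ν = 1.69·0.185/2.80e-04 = 1116.6
(b) Flow regime: laminar (Re < 2300)
(c) Friction factor: f = 64/Re = 64/1116.6 = 0.05732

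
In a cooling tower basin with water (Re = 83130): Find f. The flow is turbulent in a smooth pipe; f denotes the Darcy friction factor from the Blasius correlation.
Formula: f = \frac{0.316}{Re^{0.25}}
f = 0.316/83130^0.25 = 0.01861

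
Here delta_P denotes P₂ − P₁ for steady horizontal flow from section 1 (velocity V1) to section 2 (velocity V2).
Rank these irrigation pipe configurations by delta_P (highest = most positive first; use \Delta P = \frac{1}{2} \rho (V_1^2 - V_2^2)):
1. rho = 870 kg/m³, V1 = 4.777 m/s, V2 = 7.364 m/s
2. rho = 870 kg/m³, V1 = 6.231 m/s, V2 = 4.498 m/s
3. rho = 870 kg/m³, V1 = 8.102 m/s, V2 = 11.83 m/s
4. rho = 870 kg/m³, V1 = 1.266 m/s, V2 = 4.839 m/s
Case 1: delta_P = -13.66 kPa
Case 2: delta_P = 8.088 kPa
Case 3: delta_P = -32.32 kPa
Case 4: delta_P = -9.489 kPa
Ranking (highest first): 2, 4, 1, 3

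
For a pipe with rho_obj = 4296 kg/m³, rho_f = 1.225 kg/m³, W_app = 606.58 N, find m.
Formula: W_{app} = mg\left(1 - \frac{\rho_f}{\rho_{obj}}\right)
Substituting knowns: 606.58 = m·9.81·(1 − 1.225/4296)
Solving for m: m = 606.58/(9.81·(1 − 1.225/4296)) = 61.85 kg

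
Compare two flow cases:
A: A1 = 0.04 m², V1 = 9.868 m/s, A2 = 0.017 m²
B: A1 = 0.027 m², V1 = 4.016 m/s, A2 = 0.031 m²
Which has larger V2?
V2(A) = 23.22 m/s, V2(B) = 3.498 m/s. Answer: A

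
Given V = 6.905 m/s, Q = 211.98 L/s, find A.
Formula: Q = A V
Substituting knowns: 211.98 = A·6.905·1000
Solving for A: A = (211.98/1000)/6.905 = 0.0307 m²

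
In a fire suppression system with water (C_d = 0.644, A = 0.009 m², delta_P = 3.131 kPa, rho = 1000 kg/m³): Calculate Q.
Formula: Q = C_d A \sqrt{\frac{2 \Delta P}{\rho}}
Q = 0.644·0.009·√(2·(3.131·1000)/1000)·1000 = 14.5 L/s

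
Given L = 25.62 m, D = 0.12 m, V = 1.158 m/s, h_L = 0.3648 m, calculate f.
Formula: h_L = f \frac{L}{D} \frac{V^2}{2g}
Substituting knowns: 0.3648 = f·(25.62/0.12)·1.158²/(2·9.81)
Solving for f: f = 0.3648·2·9.81/((25.62/0.12)·1.158²) = 0.025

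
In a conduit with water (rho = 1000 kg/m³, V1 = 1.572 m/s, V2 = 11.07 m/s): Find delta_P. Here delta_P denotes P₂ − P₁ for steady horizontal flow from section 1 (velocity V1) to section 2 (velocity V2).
Formula: \Delta P = \frac{1}{2} \rho (V_1^2 - V_2^2)
delta_P = 0.5·1000·(1.572² − 11.07²)/1000 = -60.04 kPa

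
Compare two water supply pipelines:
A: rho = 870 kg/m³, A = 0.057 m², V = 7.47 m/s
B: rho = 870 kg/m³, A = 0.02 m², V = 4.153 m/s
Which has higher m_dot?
m_dot(A) = 370.4 kg/s, m_dot(B) = 72.26 kg/s. Answer: A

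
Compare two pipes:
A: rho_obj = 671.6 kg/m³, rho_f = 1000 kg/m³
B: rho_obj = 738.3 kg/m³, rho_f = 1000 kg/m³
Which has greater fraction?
fraction(A) = 0.6716, fraction(B) = 0.7383. Answer: B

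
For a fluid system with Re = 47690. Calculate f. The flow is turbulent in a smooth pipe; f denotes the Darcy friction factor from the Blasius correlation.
Formula: f = \frac{0.316}{Re^{0.25}}
f = 0.316/47690^0.25 = 0.02138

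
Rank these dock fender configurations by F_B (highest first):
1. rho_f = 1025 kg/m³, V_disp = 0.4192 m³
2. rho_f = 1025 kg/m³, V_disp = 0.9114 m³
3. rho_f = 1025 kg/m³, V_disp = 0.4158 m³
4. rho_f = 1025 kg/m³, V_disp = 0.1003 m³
Case 1: F_B = 4215 N
Case 2: F_B = 9164 N
Case 3: F_B = 4181 N
Case 4: F_B = 1009 N
Ranking (highest first): 2, 1, 3, 4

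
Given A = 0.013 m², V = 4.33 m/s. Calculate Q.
Formula: Q = A V
Q = 0.013·4.33·1000 = 56.29 L/s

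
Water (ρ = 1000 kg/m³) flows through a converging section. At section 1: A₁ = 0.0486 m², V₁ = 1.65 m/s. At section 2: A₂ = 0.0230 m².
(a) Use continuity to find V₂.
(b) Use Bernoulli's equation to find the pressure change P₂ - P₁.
(a) Continuity: A₁V₁=A₂V₂ -> V₂=A₁V₁/A₂=0.0486*1.65/0.0230=3.49 m/s
(b) Bernoulli: P₂-P₁=0.5*rho*(V₁^2-V₂^2)/1000=0.5*1000*(1.65^2-3.49^2)/1000=-4.729 kPa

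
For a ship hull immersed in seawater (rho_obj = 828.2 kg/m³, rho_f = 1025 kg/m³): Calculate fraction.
Formula: f_{sub} = \frac{\rho_{obj}}{\rho_f}
fraction = 828.2/1025 = 0.808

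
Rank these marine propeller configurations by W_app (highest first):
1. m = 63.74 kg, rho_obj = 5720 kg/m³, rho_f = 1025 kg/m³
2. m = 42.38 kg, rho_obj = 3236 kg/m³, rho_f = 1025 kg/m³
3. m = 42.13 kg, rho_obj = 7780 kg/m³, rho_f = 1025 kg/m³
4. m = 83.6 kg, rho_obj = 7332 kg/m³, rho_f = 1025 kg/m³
Case 1: W_app = 513.2 N
Case 2: W_app = 284.1 N
Case 3: W_app = 358.8 N
Case 4: W_app = 705.5 N
Ranking (highest first): 4, 1, 3, 2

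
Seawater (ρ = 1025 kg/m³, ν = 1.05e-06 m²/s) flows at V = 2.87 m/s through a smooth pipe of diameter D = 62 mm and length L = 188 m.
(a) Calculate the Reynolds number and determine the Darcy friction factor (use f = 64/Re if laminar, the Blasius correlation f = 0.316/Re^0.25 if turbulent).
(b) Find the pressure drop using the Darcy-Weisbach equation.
(a) Re = V·D/ν = 2.87·0.062/1.05e-06 = 169470 → turbulent (Re > 4000); f = 0.316/Re^0.25 = 0.316/169470^0.25 = 0.015574 (Blasius is strictly valid for Re ≲ 1e5; used here as the smooth-pipe estimate the problem specifies)
(b) Darcy-Weisbach: ΔP = f·(L/D)·½ρV²/1000 = 0.015574·(188/0.062)·½·1025·2.87²/1000 = 199.4 kPa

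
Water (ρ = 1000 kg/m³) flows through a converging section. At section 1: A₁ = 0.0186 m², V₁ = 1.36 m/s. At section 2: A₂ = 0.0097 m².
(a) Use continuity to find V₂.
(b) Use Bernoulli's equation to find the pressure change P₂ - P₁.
(a) Continuity: A₁V₁=A₂V₂ -> V₂=A₁V₁/A₂=0.0186*1.36/0.0097=2.61 m/s
(b) Bernoulli: P₂-P₁=0.5*rho*(V₁^2-V₂^2)/1000=0.5*1000*(1.36^2-2.61^2)/1000=-2.481 kPa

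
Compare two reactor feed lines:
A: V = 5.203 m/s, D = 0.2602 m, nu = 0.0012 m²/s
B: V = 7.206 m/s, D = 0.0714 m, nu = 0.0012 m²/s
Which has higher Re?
Re(A) = 1128, Re(B) = 428.8. Answer: A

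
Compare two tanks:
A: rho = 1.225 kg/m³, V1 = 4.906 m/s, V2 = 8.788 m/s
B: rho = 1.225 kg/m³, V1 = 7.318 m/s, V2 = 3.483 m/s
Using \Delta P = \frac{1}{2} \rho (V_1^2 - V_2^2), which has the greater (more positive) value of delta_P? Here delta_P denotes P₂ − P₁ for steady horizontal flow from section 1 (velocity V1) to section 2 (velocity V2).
delta_P(A) = -0.03256 kPa, delta_P(B) = 0.02537 kPa. Answer: B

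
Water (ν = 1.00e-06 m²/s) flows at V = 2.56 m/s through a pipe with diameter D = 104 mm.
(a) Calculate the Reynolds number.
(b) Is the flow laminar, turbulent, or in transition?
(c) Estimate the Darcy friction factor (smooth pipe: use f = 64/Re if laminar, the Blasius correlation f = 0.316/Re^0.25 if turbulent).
(a) Re = V·D/ν = 2.56·0.104/1.00e-06 = 266240
(b) Flow regime: turbulent (Re > 4000)
(c) Friction factor: f = 0.316/Re^0.25 = 0.316/266240^0.25 = 0.01391 (Blasius is strictly valid for Re ≲ 1e5; used here as the smooth-pipe estimate the problem specifies)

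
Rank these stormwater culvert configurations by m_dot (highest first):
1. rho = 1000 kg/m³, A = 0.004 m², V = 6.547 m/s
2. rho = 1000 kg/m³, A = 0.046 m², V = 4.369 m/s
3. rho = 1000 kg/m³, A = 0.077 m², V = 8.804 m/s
Case 1: m_dot = 26.19 kg/s
Case 2: m_dot = 201 kg/s
Case 3: m_dot = 677.9 kg/s
Ranking (highest first): 3, 2, 1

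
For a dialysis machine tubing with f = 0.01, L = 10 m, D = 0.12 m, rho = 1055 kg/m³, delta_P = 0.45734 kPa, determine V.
Formula: \Delta P = f \frac{L}{D} \frac{\rho V^2}{2}
Substituting knowns: 0.45734 = 0.01·(10/0.12)·0.5·1055·V²/1000
Solving for V: V = √((0.45734·1000)/(0.01·(10/0.12)·0.5·1055)) = 1.02 m/s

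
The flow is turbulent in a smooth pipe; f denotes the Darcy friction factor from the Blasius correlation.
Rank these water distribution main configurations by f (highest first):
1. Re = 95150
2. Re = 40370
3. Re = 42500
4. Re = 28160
Case 1: f = 0.01799
Case 2: f = 0.02229
Case 3: f = 0.02201
Case 4: f = 0.02439
Ranking (highest first): 4, 2, 3, 1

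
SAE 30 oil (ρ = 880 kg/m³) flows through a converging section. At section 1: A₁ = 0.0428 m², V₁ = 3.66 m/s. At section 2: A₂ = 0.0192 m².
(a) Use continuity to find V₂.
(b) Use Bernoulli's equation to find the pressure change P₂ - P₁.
(a) Continuity: A₁V₁=A₂V₂ -> V₂=A₁V₁/A₂=0.0428*3.66/0.0192=8.16 m/s
(b) Bernoulli: P₂-P₁=0.5*rho*(V₁^2-V₂^2)/1000=0.5*880*(3.66^2-8.16^2)/1000=-23.4 kPa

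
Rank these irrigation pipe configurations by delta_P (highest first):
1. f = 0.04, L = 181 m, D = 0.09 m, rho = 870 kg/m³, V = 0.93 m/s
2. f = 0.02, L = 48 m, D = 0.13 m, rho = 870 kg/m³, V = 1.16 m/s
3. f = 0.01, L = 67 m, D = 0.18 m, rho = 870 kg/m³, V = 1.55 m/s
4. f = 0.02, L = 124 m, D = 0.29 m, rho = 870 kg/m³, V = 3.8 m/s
Case 1: delta_P = 30.27 kPa
Case 2: delta_P = 4.322 kPa
Case 3: delta_P = 3.89 kPa
Case 4: delta_P = 53.72 kPa
Ranking (highest first): 4, 1, 2, 3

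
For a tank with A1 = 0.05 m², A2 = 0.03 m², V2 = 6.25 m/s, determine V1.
Formula: V_2 = \frac{A_1 V_1}{A_2}
Substituting knowns: 6.25 = 0.05·V1/0.03
Solving for V1: V1 = 6.25·0.03/0.05 = 3.75 m/s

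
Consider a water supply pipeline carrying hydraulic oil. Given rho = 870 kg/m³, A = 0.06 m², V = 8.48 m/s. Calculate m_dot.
Formula: \dot{m} = \rho A V
m_dot = 870·0.06·8.48 = 442.7 kg/s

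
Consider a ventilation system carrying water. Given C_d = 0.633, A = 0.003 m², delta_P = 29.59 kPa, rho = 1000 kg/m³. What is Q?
Formula: Q = C_d A \sqrt{\frac{2 \Delta P}{\rho}}
Q = 0.633·0.003·√(2·(29.59·1000)/1000)·1000 = 14.61 L/s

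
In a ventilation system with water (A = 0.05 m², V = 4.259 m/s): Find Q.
Formula: Q = A V
Q = 0.05·4.259·1000 = 213 L/s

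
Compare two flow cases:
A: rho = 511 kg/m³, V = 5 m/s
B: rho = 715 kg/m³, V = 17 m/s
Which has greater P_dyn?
P_dyn(A) = 6.388 kPa, P_dyn(B) = 103.3 kPa. Answer: B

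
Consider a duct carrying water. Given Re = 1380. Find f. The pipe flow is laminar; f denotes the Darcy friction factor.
Formula: f = \frac{64}{Re}
f = 64/1380 = 0.04638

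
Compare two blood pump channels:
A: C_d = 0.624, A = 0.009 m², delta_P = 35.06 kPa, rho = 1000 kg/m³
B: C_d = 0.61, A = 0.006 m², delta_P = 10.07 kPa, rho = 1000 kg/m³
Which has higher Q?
Q(A) = 47.03 L/s, Q(B) = 16.43 L/s. Answer: A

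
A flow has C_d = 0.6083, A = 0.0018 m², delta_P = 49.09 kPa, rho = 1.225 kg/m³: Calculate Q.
Formula: Q = C_d A \sqrt{\frac{2 \Delta P}{\rho}}
Q = 0.6083·0.0018·√(2·(49.09·1000)/1.225)·1000 = 310 L/s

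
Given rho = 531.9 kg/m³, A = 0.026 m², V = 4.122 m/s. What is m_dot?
Formula: \dot{m} = \rho A V
m_dot = 531.9·0.026·4.122 = 57 kg/s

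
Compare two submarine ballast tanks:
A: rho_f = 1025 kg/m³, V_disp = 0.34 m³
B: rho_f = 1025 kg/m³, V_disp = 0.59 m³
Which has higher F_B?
F_B(A) = 3419 N, F_B(B) = 5933 N. Answer: B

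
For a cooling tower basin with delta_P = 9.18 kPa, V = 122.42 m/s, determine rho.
Formula: V = \sqrt{\frac{2 \Delta P}{\rho}}
Substituting knowns: 122.42 = √(2·(9.18·1000)/rho)
Solving for rho: rho = 2·(9.18·1000)/122.42² = 1.225 kg/m³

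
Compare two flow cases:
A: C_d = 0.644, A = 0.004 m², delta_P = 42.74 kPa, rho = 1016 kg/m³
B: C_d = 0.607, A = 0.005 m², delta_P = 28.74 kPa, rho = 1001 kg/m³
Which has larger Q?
Q(A) = 23.63 L/s, Q(B) = 23 L/s. Answer: A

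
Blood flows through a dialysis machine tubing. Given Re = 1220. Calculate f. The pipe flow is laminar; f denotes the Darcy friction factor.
Formula: f = \frac{64}{Re}
f = 64/1220 = 0.05246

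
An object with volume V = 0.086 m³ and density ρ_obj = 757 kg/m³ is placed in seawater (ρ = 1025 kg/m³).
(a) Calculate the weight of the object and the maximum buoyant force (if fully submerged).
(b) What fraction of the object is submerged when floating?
(a) W=rho_obj*g*V=757*9.81*0.086=638.7 N; F_B(max)=rho*g*V=1025*9.81*0.086=864.8 N
(b) Floating fraction=rho_obj/rho=757/1025=0.739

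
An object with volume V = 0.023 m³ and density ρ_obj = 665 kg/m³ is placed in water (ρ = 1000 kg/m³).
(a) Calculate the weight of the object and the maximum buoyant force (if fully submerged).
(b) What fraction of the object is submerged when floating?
(a) W=rho_obj*g*V=665*9.81*0.023=150.0 N; F_B(max)=rho*g*V=1000*9.81*0.023=225.6 N
(b) Floating fraction=rho_obj/rho=665/1000=0.665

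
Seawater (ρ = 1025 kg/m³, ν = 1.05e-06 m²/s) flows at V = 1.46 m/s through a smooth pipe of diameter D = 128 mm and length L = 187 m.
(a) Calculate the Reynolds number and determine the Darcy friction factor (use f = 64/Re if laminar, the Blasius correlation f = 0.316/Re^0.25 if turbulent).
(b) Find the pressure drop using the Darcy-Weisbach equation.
(a) Re = V·D/ν = 1.46·0.128/1.05e-06 = 177980 → turbulent (Re > 4000); f = 0.316/Re^0.25 = 0.316/177980^0.25 = 0.015385 (Blasius is strictly valid for Re ≲ 1e5; used here as the smooth-pipe estimate the problem specifies)
(b) Darcy-Weisbach: ΔP = f·(L/D)·½ρV²/1000 = 0.015385·(187/0.128)·½·1025·1.46²/1000 = 24.55 kPa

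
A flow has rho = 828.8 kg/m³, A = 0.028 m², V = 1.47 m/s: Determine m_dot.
Formula: \dot{m} = \rho A V
m_dot = 828.8·0.028·1.47 = 34.11 kg/s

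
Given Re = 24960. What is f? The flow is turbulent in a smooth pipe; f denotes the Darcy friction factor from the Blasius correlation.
Formula: f = \frac{0.316}{Re^{0.25}}
f = 0.316/24960^0.25 = 0.02514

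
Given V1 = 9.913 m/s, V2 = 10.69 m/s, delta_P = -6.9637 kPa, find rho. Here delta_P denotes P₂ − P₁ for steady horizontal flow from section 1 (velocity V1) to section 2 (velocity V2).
Formula: \Delta P = \frac{1}{2} \rho (V_1^2 - V_2^2)
Substituting knowns: -6.9637 = 0.5·rho·(9.913² − 10.69²)/1000
Solving for rho: rho = 2·(-6.9637·1000)/(9.913² − 10.69²) = 870 kg/m³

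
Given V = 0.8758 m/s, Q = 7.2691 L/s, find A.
Formula: Q = A V
Substituting knowns: 7.2691 = A·0.8758·1000
Solving for A: A = (7.2691/1000)/0.8758 = 0.0083 m²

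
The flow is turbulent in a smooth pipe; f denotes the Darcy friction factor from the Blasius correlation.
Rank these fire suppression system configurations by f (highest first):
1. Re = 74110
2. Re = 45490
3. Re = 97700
Case 1: f = 0.01915
Case 2: f = 0.02164
Case 3: f = 0.01787
Ranking (highest first): 2, 1, 3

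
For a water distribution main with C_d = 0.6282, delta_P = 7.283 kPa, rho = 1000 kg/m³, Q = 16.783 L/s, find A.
Formula: Q = C_d A \sqrt{\frac{2 \Delta P}{\rho}}
Substituting knowns: 16.783 = 0.6282·A·√(2·(7.283·1000)/1000)·1000
Solving for A: A = (16.783/1000)/(0.6282·√(2·(7.283·1000)/1000)) = 0.007 m²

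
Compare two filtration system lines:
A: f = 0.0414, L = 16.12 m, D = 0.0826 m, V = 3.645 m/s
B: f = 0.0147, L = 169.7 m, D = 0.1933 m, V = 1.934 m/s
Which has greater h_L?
h_L(A) = 5.471 m, h_L(B) = 2.46 m. Answer: A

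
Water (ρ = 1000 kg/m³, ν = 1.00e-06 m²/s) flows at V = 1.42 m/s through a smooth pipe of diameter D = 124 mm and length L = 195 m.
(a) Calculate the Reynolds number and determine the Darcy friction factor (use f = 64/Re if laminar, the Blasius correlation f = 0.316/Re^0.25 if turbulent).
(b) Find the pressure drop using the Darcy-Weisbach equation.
(a) Re = V·D/ν = 1.42·0.124/1.00e-06 = 176080 → turbulent (Re > 4000); f = 0.316/Re^0.25 = 0.316/176080^0.25 = 0.015426 (Blasius is strictly valid for Re ≲ 1e5; used here as the smooth-pipe estimate the problem specifies)
(b) Darcy-Weisbach: ΔP = f·(L/D)·½ρV²/1000 = 0.015426·(195/0.124)·½·1000·1.42²/1000 = 24.46 kPa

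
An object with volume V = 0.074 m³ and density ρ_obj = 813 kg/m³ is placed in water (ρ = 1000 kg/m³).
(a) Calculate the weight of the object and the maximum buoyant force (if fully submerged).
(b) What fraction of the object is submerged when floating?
(a) W=rho_obj*g*V=813*9.81*0.074=590.2 N; F_B(max)=rho*g*V=1000*9.81*0.074=725.9 N
(b) Floating fraction=rho_obj/rho=813/1000=0.813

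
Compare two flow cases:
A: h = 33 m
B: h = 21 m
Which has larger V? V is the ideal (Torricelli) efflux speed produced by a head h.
V(A) = 25.45 m/s, V(B) = 20.3 m/s. Answer: A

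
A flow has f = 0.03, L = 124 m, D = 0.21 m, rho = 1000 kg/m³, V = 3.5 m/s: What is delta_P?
Formula: \Delta P = f \frac{L}{D} \frac{\rho V^2}{2}
delta_P = 0.03·(124/0.21)·0.5·1000·3.5²/1000 = 108.5 kPa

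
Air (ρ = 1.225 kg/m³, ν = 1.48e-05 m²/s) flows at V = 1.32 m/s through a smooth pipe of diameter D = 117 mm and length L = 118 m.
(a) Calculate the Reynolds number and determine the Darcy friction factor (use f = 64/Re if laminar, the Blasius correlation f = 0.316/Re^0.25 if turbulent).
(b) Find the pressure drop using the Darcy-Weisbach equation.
(a) Re = V·D/ν = 1.32·0.117/1.48e-05 = 10435 → turbulent (Re > 4000); f = 0.316/Re^0.25 = 0.316/10435^0.25 = 0.031265
(b) Darcy-Weisbach: ΔP = f·(L/D)·½ρV²/1000 = 0.031265·(118/0.117)·½·1.225·1.32²/1000 = 0.03365 kPa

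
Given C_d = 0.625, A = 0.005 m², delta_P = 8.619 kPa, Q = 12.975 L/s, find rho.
Formula: Q = C_d A \sqrt{\frac{2 \Delta P}{\rho}}
Substituting knowns: 12.975 = 0.625·0.005·√(2·(8.619·1000)/rho)·1000
Solving for rho: rho = 2·(8.619·1000)/((12.975/1000)/(0.625·0.005))² = 999.9 kg/m³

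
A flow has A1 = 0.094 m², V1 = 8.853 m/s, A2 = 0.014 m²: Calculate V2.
Formula: V_2 = \frac{A_1 V_1}{A_2}
V2 = 0.094·8.853/0.014 = 59.44 m/s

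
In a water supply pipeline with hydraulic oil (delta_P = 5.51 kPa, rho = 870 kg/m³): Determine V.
Formula: V = \sqrt{\frac{2 \Delta P}{\rho}}
V = √(2·(5.51·1000)/870) = 3.559 m/s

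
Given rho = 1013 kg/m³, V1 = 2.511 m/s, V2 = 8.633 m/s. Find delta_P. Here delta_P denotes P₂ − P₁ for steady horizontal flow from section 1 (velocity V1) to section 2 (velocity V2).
Formula: \Delta P = \frac{1}{2} \rho (V_1^2 - V_2^2)
delta_P = 0.5·1013·(2.511² − 8.633²)/1000 = -34.56 kPa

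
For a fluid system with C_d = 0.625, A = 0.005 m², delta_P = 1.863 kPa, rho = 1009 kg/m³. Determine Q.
Formula: Q = C_d A \sqrt{\frac{2 \Delta P}{\rho}}
Q = 0.625·0.005·√(2·(1.863·1000)/1009)·1000 = 6.005 L/s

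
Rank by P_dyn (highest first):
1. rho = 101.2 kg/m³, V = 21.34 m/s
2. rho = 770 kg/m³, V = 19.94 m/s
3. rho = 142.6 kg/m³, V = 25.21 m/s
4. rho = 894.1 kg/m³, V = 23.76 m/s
Case 1: P_dyn = 23.04 kPa
Case 2: P_dyn = 153.1 kPa
Case 3: P_dyn = 45.31 kPa
Case 4: P_dyn = 252.4 kPa
Ranking (highest first): 4, 2, 3, 1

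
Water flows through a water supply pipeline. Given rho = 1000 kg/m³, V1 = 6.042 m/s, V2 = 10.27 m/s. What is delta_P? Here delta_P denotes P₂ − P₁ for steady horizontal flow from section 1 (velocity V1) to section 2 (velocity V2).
Formula: \Delta P = \frac{1}{2} \rho (V_1^2 - V_2^2)
delta_P = 0.5·1000·(6.042² − 10.27²)/1000 = -34.48 kPa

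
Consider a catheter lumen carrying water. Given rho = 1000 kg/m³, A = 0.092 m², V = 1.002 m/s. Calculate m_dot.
Formula: \dot{m} = \rho A V
m_dot = 1000·0.092·1.002 = 92.18 kg/s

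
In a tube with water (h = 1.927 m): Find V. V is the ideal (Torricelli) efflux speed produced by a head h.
Formula: V = \sqrt{2 g h}
V = √(2·9.81·1.927) = 6.149 m/s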